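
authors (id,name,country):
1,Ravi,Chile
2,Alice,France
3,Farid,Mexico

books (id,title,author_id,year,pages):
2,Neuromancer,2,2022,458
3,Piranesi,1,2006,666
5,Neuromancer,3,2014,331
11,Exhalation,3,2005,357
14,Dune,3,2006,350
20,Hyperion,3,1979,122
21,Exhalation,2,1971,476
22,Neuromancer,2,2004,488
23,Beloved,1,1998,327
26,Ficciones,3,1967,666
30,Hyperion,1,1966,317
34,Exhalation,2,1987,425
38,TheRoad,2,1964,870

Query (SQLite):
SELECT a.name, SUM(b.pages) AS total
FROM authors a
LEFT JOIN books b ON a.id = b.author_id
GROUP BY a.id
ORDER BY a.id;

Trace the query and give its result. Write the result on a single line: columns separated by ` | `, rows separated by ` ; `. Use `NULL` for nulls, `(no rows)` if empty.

Ravi | 1310 ; Alice | 2717 ; Farid | 1826

LEFT JOIN keeps every authors row; unmatched ones get NULL for books columns.
Group by authors.id and compute SUM(b.pages). SUM over an all-NULL group is NULL.
  1: ids {3, 23, 30} → SUM(b.pages)=1310
  2: ids {2, 21, 22, 34, 38} → SUM(b.pages)=2717
  3: ids {5, 11, 14, 20, 26} → SUM(b.pages)=1826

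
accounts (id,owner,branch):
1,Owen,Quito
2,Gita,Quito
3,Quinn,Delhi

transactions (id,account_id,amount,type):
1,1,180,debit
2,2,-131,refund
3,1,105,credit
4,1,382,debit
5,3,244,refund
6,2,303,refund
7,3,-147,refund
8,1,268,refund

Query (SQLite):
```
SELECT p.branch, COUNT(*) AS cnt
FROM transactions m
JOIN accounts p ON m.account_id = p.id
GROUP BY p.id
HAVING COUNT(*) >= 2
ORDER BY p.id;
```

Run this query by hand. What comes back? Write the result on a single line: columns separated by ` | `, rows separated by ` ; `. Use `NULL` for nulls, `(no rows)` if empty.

Quito | 4 ; Quito | 2 ; Delhi | 2

Join each transactions row to its accounts via account_id.
Group joined rows by accounts.id; compute COUNT(*) per group.
HAVING: keep groups with count ≥ 2.
  1: ids {1, 3, 4, 8} → COUNT(*)=4
  2: ids {2, 6} → COUNT(*)=2
  3: ids {5, 7} → COUNT(*)=2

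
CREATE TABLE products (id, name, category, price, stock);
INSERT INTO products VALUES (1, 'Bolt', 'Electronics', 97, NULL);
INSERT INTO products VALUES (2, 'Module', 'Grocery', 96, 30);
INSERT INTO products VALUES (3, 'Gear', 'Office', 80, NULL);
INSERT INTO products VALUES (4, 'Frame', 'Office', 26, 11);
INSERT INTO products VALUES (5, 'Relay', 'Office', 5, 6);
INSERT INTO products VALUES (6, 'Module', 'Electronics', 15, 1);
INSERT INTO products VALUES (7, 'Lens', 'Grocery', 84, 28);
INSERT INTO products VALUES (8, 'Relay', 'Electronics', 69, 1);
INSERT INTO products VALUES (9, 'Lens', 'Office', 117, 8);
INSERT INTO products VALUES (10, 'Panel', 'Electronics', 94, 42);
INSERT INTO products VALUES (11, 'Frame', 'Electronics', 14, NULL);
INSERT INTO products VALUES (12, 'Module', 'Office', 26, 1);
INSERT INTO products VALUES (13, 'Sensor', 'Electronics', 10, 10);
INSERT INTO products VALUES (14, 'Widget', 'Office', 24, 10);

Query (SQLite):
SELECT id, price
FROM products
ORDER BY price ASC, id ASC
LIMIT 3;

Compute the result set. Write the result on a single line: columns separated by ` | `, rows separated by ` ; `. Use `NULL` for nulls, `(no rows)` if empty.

Sort by price asc, tiebreak id asc: (5, id=5), (10, id=13), (14, id=11), (15, id=6), (24, id=14), (26, id=4) …. Take first 3.

5 | 5 ; 13 | 10 ; 11 | 14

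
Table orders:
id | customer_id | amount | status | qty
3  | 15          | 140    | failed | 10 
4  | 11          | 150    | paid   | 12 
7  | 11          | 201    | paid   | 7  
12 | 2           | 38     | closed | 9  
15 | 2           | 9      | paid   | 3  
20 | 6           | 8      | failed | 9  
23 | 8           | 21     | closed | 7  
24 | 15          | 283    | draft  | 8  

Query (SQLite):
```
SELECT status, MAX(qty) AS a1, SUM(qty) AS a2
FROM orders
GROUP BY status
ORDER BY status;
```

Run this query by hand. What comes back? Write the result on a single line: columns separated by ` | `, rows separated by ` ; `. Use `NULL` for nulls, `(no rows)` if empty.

Group orders by status.
Per group compute: MAX(qty), SUM(qty).
  closed: ids {12, 23} → MAX(qty)=9, SUM(qty)=16
  draft: ids {24} → MAX(qty)=8, SUM(qty)=8
  failed: ids {3, 20} → MAX(qty)=10, SUM(qty)=19
  paid: ids {4, 7, 15} → MAX(qty)=12, SUM(qty)=22

closed | 9 | 16 ; draft | 8 | 8 ; failed | 10 | 19 ; paid | 12 | 22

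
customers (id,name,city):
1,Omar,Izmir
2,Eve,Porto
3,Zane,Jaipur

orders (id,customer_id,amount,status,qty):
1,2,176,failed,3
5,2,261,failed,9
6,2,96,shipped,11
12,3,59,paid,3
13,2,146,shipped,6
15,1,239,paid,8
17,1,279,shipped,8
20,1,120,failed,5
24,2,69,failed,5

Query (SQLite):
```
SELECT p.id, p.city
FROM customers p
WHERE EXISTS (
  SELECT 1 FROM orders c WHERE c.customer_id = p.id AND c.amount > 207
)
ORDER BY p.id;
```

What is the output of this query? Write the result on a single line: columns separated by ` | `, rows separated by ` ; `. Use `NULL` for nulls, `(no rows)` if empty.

For each customers row, check whether any orders with matching customer_id has amount > 207.
Keep rows where that is true.

1 | Izmir ; 2 | Porto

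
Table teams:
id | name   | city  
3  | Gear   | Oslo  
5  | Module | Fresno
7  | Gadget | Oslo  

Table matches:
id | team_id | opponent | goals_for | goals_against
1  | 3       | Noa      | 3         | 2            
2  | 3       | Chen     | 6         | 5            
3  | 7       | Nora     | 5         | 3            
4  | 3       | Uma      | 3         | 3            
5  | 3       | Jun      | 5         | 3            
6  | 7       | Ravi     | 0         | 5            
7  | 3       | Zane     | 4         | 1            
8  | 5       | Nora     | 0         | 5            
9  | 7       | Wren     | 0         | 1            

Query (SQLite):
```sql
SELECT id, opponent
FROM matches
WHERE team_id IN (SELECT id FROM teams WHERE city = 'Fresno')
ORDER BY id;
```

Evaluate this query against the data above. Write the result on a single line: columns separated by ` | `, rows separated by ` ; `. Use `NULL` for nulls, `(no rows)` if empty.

8 | Nora

Inner query: teams.id where city = 'Fresno'.
Outer: keep matches rows whose team_id is in that set.
Inner query → {5}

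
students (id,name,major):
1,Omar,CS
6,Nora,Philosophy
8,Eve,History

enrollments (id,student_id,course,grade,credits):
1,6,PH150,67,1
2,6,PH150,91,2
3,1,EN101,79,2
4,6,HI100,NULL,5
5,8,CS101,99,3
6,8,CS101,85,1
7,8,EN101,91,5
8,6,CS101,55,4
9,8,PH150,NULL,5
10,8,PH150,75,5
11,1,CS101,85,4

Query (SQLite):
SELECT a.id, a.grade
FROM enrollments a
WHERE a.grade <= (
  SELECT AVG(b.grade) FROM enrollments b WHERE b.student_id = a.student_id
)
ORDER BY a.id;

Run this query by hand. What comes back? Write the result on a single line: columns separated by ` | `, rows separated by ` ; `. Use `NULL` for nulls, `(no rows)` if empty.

1 | 67 ; 3 | 79 ; 6 | 85 ; 8 | 55 ; 10 | 75

For each enrollments row a, compute AVG(grade) over rows sharing a.student_id.
Keep row a if a.grade <= that per-group AVG.
  student_id=1: AVG(grade) = 82.0
  student_id=6: AVG(grade) = 71.0
  student_id=8: AVG(grade) = 87.5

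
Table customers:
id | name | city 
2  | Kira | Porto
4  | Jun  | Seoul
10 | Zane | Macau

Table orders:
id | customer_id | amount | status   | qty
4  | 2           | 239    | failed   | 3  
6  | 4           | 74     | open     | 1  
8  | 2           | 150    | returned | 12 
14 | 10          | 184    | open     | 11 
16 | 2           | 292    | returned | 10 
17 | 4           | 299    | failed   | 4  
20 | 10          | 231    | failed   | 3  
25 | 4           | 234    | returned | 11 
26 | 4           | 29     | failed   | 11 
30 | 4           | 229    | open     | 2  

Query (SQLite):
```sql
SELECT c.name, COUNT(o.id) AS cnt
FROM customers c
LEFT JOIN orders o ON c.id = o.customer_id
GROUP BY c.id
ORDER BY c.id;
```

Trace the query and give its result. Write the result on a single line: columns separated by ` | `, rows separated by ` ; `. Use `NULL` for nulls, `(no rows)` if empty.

Kira | 3 ; Jun | 5 ; Zane | 2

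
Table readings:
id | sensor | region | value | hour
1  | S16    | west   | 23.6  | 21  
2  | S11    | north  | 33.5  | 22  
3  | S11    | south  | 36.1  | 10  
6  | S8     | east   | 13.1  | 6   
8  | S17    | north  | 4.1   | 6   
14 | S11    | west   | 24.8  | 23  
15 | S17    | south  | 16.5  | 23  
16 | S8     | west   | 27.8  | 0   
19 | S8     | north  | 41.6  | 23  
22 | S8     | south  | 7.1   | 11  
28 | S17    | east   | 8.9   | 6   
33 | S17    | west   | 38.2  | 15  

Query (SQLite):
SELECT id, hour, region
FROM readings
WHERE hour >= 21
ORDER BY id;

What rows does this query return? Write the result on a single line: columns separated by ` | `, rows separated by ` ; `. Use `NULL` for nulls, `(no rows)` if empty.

hour >= 21: ids {1, 2, 14, 15, 19}

1 | 21 | west ; 2 | 22 | north ; 14 | 23 | west ; 15 | 23 | south ; 19 | 23 | north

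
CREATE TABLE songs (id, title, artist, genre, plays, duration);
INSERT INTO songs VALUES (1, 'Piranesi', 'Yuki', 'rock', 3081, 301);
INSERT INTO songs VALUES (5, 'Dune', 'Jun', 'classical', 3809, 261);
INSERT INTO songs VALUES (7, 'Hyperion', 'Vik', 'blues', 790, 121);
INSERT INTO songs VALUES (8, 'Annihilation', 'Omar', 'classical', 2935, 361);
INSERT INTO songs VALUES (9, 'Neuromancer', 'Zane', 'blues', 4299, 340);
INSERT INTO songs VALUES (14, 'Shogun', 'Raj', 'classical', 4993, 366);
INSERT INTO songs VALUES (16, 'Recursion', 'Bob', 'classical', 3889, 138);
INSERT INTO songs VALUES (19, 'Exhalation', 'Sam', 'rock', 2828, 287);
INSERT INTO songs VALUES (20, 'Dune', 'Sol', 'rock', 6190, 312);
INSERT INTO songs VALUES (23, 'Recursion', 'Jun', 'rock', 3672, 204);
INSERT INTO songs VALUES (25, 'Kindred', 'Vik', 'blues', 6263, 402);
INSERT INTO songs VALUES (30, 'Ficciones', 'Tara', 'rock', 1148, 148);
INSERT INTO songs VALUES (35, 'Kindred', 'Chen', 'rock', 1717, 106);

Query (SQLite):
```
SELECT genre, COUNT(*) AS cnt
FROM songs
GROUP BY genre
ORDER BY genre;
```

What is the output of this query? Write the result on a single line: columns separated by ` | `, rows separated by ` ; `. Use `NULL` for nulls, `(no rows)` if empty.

Partition songs by genre; compute COUNT(*) within each group.
  blues: ids {7, 9, 25} → COUNT(*)=3
  classical: ids {5, 8, 14, 16} → COUNT(*)=4
  rock: ids {1, 19, 20, 23, 30, 35} → COUNT(*)=6

blues | 3 ; classical | 4 ; rock | 6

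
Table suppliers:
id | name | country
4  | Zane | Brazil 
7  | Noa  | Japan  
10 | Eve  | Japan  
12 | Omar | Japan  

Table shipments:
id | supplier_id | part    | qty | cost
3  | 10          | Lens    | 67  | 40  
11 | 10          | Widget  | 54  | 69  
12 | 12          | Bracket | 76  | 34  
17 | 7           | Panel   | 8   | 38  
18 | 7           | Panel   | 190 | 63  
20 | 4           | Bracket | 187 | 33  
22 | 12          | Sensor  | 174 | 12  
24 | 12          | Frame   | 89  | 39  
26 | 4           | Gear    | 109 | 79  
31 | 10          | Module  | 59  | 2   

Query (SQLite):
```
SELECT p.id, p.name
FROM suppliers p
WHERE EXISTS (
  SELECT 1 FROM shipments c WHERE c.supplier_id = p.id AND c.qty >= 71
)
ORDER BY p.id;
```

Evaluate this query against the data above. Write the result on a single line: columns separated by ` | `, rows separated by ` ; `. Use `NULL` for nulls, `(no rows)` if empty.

4 | Zane ; 7 | Noa ; 12 | Omar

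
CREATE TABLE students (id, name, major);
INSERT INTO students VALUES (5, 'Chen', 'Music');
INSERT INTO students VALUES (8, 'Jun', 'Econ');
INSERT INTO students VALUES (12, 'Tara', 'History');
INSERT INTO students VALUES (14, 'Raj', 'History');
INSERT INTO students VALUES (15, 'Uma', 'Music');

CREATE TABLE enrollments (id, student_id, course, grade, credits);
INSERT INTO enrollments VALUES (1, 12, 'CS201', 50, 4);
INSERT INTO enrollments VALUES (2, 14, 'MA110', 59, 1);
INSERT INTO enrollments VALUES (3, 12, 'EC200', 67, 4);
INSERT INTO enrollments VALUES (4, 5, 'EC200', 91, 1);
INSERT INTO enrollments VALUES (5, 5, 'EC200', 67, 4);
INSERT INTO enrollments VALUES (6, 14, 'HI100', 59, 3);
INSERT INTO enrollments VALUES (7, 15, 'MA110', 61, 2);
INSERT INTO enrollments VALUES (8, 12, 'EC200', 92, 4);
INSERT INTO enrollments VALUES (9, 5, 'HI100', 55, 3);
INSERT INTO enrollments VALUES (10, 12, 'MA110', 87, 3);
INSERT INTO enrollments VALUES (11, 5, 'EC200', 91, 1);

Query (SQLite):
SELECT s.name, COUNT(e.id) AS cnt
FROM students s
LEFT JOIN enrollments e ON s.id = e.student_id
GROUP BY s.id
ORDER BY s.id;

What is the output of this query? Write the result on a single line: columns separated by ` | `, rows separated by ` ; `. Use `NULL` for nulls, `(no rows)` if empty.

LEFT JOIN keeps every students row; unmatched ones get NULL for enrollments columns.
Group by students.id and compute COUNT(e.id). COUNT(col) of an all-NULL group is 0.
  5: ids {4, 5, 9, 11} → COUNT(e.id)=4
  8: ids {—} → COUNT(e.id)=0
  12: ids {1, 3, 8, 10} → COUNT(e.id)=4
  14: ids {2, 6} → COUNT(e.id)=2
  15: ids {7} → COUNT(e.id)=1

Chen | 4 ; Jun | 0 ; Tara | 4 ; Raj | 2 ; Uma | 1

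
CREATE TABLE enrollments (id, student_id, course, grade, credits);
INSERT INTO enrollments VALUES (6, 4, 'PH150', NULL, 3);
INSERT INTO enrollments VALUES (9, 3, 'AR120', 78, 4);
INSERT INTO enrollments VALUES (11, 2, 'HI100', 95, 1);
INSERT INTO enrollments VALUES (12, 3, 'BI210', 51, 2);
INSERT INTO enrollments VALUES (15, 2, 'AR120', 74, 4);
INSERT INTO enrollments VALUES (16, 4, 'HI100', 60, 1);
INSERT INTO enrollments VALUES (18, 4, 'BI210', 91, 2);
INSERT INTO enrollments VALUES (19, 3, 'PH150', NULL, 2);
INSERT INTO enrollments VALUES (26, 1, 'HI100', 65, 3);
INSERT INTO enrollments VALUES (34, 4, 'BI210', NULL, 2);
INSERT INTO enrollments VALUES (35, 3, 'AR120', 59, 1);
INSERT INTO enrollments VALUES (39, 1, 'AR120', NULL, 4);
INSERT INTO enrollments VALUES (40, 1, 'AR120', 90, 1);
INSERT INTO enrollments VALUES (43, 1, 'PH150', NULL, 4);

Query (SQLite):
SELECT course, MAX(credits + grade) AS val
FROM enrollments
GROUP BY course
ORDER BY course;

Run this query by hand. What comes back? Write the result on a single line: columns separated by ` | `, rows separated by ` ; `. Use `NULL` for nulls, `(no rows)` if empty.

For each row compute credits + grade.
Group by course; take MAX of the expression per group.
  AR120: ids {9, 15, 35, 39, 40} → MAX(credits + grade)=91
  BI210: ids {12, 18, 34} → MAX(credits + grade)=93
  HI100: ids {11, 16, 26} → MAX(credits + grade)=96
  PH150: ids {6, 19, 43} → MAX(credits + grade)=NULL

AR120 | 91 ; BI210 | 93 ; HI100 | 96 ; PH150 | NULL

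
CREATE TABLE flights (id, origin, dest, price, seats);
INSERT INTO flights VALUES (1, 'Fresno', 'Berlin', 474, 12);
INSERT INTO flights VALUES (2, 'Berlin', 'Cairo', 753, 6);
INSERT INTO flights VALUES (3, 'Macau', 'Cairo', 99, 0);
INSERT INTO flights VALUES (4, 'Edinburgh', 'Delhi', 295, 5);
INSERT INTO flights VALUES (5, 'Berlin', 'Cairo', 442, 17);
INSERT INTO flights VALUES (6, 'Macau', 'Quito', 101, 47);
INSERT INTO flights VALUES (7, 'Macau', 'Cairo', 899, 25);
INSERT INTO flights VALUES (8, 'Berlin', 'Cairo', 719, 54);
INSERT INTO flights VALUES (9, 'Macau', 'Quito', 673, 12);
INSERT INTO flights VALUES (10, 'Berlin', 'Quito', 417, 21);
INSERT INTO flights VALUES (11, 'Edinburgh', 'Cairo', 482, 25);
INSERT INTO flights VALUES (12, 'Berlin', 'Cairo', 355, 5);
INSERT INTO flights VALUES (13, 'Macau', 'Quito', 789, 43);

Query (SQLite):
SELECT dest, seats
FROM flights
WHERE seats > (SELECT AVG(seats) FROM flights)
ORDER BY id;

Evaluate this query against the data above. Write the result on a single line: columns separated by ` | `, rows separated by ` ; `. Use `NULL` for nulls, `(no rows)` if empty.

Quito | 47 ; Cairo | 25 ; Cairo | 54 ; Quito | 21 ; Cairo | 25 ; Quito | 43

Scalar subquery: AVG(seats) over all flights rows = 20.923077 (≈; comparison uses full precision).
Keep rows where seats > that value.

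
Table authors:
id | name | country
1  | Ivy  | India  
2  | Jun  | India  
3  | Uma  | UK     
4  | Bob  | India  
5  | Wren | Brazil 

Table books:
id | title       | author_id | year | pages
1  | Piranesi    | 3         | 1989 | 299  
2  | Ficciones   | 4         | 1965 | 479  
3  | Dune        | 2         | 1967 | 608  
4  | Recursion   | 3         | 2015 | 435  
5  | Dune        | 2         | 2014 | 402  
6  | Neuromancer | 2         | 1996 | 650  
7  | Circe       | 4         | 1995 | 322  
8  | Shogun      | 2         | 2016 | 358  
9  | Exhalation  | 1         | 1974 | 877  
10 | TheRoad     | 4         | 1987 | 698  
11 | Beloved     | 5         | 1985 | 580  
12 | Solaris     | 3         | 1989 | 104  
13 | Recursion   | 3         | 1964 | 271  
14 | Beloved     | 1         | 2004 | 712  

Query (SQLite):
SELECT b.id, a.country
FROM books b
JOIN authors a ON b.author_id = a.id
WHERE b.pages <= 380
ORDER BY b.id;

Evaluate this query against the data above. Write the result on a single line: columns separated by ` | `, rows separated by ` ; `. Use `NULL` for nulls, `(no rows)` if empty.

Each books row matches the authors row where author_id = authors.id.
Then keep rows with b.pages <= 380.

1 | UK ; 7 | India ; 8 | India ; 12 | UK ; 13 | UK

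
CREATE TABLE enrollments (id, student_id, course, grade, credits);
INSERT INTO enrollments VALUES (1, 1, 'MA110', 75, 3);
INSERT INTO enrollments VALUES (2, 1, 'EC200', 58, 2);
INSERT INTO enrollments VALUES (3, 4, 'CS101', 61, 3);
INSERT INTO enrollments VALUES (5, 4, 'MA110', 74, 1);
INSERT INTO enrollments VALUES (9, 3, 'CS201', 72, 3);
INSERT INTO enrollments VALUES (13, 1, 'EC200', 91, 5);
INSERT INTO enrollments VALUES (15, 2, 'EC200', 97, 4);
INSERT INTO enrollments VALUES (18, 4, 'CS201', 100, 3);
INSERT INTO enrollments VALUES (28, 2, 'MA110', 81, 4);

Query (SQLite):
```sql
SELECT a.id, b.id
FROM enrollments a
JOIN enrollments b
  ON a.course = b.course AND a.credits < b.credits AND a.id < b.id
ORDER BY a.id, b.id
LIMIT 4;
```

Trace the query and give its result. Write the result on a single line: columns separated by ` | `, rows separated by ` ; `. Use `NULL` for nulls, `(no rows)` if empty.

Pairs (a,b) with same course, a.credits < b.credits, a.id < b.id.
course groups: CS101:{3} CS201:{9,18} EC200:{2,13,15} MA110:{1,5,28}
Ordered by (a.id, b.id); first 4.

1 | 28 ; 2 | 13 ; 2 | 15 ; 5 | 28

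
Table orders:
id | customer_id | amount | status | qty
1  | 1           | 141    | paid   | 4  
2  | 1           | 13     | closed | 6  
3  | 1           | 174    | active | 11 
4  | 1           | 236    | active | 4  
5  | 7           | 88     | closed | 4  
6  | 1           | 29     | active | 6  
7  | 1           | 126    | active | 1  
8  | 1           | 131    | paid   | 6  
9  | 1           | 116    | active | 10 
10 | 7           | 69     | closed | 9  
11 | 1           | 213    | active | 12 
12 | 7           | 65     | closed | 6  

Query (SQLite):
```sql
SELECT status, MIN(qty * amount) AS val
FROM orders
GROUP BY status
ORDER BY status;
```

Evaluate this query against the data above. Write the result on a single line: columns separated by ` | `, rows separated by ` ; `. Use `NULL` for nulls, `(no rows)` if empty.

active | 126 ; closed | 78 ; paid | 564

For each row compute qty * amount.
Group by status; take MIN of the expression per group.
  active: ids {3, 4, 6, 7, 9, 11} → MIN(qty * amount)=126
  closed: ids {2, 5, 10, 12} → MIN(qty * amount)=78
  paid: ids {1, 8} → MIN(qty * amount)=564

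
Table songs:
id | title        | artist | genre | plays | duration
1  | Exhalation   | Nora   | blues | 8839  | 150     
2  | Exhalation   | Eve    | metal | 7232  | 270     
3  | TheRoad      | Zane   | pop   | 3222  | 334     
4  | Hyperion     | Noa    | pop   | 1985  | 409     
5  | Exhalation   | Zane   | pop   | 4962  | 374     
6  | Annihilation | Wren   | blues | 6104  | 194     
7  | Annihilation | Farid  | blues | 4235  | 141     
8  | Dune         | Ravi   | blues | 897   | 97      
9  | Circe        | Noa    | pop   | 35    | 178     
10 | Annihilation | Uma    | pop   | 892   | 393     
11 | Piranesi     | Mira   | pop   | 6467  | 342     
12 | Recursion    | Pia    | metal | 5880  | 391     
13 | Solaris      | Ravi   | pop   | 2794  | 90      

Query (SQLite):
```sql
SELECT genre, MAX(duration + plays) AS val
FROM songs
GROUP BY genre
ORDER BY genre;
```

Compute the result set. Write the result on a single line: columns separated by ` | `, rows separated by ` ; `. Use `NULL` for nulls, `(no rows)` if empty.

blues | 8989 ; metal | 7502 ; pop | 6809

For each row compute duration + plays.
Group by genre; take MAX of the expression per group.
  blues: ids {1, 6, 7, 8} → MAX(duration + plays)=8989
  metal: ids {2, 12} → MAX(duration + plays)=7502
  pop: ids {3, 4, 5, 9, 10, 11, 13} → MAX(duration + plays)=6809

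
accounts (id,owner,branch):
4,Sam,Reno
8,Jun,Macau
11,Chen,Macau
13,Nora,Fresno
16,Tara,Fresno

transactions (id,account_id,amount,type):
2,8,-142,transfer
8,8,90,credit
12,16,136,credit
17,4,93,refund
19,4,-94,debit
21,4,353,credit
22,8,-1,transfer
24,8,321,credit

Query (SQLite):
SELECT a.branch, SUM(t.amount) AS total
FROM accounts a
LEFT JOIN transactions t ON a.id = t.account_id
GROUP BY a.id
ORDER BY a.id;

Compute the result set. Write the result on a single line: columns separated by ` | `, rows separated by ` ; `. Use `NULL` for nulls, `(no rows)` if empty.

Reno | 352 ; Macau | 268 ; Macau | NULL ; Fresno | NULL ; Fresno | 136

LEFT JOIN keeps every accounts row; unmatched ones get NULL for transactions columns.
Group by accounts.id and compute SUM(t.amount). SUM over an all-NULL group is NULL.
  4: ids {17, 19, 21} → SUM(t.amount)=352
  8: ids {2, 8, 22, 24} → SUM(t.amount)=268
  11: ids {—} → SUM(t.amount)=NULL
  13: ids {—} → SUM(t.amount)=NULL
  16: ids {12} → SUM(t.amount)=136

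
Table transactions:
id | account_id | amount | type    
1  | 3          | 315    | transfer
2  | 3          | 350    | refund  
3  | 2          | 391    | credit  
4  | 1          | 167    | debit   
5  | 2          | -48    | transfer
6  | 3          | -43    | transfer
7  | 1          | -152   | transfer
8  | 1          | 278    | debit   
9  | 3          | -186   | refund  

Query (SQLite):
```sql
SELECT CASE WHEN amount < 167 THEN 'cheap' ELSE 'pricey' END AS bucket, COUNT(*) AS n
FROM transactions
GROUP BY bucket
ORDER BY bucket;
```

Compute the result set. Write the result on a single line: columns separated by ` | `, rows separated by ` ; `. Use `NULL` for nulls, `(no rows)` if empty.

cheap | 4 ; pricey | 5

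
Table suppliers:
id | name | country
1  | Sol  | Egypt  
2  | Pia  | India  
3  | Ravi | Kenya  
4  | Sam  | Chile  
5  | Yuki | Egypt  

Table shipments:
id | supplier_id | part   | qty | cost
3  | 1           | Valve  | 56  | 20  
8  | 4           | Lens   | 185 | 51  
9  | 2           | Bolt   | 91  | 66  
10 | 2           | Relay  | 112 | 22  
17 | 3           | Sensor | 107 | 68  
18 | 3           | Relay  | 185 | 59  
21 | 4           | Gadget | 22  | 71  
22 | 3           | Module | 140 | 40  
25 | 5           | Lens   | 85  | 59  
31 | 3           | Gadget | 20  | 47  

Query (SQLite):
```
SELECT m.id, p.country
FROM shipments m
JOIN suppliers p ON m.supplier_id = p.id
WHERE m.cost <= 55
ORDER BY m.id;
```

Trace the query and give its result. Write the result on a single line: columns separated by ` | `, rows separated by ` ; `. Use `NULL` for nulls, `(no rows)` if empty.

3 | Egypt ; 8 | Chile ; 10 | India ; 22 | Kenya ; 31 | Kenya

Each shipments row matches the suppliers row where supplier_id = suppliers.id.
Then keep rows with m.cost <= 55.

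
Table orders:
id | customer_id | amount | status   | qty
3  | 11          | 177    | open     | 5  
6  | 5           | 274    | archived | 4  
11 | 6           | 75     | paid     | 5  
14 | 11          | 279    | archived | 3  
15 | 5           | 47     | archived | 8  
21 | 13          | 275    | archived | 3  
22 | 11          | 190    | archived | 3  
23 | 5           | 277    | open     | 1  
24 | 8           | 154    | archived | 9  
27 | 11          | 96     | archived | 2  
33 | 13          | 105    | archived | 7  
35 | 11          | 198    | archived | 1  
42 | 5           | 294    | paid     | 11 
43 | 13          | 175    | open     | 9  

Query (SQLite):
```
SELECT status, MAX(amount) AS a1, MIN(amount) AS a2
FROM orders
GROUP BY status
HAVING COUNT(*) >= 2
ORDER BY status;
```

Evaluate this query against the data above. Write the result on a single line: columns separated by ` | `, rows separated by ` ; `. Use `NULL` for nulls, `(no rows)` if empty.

Group orders by status.
Per group compute: MAX(amount), MIN(amount).
HAVING: drop groups with fewer than 2 rows.
  archived: ids {6, 14, 15, 21, 22, 24, 27, 33, 35} → MAX(amount)=279, MIN(amount)=47
  open: ids {3, 23, 43} → MAX(amount)=277, MIN(amount)=175
  paid: ids {11, 42} → MAX(amount)=294, MIN(amount)=75

archived | 279 | 47 ; open | 277 | 175 ; paid | 294 | 75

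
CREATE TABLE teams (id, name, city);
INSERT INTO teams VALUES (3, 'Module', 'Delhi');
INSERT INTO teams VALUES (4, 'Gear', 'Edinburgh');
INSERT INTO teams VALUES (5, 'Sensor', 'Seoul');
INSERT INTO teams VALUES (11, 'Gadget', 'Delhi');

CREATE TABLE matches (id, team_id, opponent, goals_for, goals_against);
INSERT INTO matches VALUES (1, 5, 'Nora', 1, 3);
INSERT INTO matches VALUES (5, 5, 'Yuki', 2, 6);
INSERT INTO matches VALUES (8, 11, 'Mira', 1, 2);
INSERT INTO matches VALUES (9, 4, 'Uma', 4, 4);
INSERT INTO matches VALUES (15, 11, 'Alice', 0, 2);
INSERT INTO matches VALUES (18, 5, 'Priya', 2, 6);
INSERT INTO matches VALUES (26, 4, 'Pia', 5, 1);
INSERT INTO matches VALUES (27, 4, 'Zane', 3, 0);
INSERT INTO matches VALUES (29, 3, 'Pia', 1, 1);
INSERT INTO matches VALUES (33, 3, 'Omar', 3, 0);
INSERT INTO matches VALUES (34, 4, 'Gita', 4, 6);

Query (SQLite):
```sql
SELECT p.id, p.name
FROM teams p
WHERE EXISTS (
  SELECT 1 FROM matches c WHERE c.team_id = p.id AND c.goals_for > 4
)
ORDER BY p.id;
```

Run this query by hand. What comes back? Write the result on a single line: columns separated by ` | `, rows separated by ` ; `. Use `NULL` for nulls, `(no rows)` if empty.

4 | Gear

For each teams row, check whether any matches with matching team_id has goals_for > 4.
Keep rows where that is true.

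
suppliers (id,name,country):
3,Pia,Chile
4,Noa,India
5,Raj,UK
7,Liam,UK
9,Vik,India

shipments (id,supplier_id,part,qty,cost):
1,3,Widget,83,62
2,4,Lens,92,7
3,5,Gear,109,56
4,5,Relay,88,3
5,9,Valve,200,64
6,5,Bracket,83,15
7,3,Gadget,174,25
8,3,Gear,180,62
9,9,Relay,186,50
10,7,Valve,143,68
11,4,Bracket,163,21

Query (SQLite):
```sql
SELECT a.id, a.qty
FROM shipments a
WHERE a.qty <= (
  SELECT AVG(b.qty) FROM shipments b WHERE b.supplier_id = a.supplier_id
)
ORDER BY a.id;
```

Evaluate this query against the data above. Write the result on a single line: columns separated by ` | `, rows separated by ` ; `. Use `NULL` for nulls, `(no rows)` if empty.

1 | 83 ; 2 | 92 ; 4 | 88 ; 6 | 83 ; 9 | 186 ; 10 | 143

For each shipments row a, compute AVG(qty) over rows sharing a.supplier_id.
Keep row a if a.qty <= that per-group AVG.
  supplier_id=3: AVG(qty) = 145.666667
  supplier_id=4: AVG(qty) = 127.5
  supplier_id=5: AVG(qty) = 93.333333
  supplier_id=7: AVG(qty) = 143.0
  supplier_id=9: AVG(qty) = 193.0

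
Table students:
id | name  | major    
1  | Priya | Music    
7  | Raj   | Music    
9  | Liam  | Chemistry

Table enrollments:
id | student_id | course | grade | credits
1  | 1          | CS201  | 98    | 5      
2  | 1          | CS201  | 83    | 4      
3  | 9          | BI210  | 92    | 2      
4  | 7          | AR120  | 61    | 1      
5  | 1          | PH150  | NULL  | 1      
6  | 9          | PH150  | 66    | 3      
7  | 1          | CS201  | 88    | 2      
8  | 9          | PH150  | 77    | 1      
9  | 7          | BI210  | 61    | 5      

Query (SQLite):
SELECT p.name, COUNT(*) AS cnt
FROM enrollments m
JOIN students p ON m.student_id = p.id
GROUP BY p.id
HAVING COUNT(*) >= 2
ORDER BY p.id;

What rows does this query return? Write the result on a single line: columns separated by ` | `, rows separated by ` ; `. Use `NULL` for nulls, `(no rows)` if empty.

Priya | 4 ; Raj | 2 ; Liam | 3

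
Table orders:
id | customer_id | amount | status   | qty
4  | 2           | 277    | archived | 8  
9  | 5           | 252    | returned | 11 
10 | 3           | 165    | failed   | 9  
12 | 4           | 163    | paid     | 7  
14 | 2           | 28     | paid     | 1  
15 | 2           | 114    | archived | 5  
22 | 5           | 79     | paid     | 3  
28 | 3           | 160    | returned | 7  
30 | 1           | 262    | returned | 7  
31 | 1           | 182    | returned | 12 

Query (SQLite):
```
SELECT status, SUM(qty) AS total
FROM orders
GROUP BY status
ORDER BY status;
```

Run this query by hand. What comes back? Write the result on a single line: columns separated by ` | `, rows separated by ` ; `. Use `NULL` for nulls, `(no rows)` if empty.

Partition orders by status; compute SUM(qty) within each group.
  archived: ids {4, 15} → SUM(qty)=13
  failed: ids {10} → SUM(qty)=9
  paid: ids {12, 14, 22} → SUM(qty)=11
  returned: ids {9, 28, 30, 31} → SUM(qty)=37

archived | 13 ; failed | 9 ; paid | 11 ; returned | 37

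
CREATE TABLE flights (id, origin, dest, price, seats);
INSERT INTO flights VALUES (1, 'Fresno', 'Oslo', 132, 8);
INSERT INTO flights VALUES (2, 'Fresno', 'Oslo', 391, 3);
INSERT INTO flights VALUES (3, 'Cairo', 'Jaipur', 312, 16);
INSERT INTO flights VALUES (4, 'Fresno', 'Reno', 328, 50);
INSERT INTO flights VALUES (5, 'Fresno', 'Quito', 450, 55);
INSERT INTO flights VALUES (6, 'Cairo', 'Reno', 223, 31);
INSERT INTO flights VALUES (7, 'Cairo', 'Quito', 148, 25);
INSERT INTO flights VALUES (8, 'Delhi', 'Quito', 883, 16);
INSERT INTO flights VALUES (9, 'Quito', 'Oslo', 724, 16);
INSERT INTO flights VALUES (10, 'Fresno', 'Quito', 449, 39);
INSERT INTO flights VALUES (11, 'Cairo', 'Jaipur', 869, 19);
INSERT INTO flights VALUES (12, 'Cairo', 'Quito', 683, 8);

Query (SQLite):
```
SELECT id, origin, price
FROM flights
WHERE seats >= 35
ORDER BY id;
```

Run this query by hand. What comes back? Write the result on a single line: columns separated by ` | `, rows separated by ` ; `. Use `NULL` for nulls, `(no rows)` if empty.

4 | Fresno | 328 ; 5 | Fresno | 450 ; 10 | Fresno | 449

seats >= 35: ids {4, 5, 10}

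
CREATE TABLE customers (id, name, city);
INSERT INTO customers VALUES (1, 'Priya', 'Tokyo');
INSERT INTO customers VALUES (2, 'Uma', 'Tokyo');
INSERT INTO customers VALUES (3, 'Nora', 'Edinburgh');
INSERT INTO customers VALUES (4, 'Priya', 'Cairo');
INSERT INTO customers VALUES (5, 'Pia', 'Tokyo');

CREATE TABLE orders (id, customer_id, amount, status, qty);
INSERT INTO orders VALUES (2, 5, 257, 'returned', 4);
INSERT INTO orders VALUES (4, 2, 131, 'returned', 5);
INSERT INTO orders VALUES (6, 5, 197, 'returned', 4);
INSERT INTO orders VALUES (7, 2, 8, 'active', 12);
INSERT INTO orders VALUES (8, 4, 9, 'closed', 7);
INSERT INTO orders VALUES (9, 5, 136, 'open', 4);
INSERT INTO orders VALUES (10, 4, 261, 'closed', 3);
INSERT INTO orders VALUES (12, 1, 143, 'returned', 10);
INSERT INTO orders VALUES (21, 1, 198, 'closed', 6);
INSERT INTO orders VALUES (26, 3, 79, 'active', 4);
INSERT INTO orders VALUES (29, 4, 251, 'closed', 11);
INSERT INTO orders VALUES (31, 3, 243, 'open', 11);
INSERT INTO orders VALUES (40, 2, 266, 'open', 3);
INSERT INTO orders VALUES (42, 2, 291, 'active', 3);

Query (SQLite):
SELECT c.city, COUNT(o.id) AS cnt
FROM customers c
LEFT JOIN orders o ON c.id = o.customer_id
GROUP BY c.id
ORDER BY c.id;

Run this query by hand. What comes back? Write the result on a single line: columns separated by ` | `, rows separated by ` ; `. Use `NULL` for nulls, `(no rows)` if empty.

Tokyo | 2 ; Tokyo | 4 ; Edinburgh | 2 ; Cairo | 3 ; Tokyo | 3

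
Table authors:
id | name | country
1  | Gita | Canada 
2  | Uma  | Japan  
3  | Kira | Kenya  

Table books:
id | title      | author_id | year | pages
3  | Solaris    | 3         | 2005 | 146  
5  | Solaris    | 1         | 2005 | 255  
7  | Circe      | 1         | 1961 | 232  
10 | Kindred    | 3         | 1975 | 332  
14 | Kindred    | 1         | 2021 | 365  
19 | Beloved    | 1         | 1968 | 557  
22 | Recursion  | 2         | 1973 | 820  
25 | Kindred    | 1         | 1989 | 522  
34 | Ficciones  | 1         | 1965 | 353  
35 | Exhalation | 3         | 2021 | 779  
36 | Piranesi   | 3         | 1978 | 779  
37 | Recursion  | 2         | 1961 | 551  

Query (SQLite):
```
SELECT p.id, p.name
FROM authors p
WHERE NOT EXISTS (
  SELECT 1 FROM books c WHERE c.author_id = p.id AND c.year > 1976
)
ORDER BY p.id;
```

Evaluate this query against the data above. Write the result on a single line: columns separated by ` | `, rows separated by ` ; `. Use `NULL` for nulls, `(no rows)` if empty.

For each authors row, check whether any books with matching author_id has year > 1976.
Keep rows where that is false.

2 | Uma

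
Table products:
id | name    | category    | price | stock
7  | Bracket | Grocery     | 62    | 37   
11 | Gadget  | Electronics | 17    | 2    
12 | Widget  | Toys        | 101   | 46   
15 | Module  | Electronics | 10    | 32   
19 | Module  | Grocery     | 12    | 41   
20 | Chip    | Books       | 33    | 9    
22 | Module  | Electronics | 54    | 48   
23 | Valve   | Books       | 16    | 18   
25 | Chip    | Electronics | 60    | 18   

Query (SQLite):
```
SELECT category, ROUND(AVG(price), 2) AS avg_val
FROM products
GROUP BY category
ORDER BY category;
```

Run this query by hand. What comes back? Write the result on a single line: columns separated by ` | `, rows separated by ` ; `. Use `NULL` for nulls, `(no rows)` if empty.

Partition products by category; compute ROUND(AVG(price), 2) within each group.
  Books: ids {20, 23} → ROUND(AVG(price), 2)=24.5
  Electronics: ids {11, 15, 22, 25} → ROUND(AVG(price), 2)=35.25
  Grocery: ids {7, 19} → ROUND(AVG(price), 2)=37
  Toys: ids {12} → ROUND(AVG(price), 2)=101

Books | 24.5 ; Electronics | 35.25 ; Grocery | 37 ; Toys | 101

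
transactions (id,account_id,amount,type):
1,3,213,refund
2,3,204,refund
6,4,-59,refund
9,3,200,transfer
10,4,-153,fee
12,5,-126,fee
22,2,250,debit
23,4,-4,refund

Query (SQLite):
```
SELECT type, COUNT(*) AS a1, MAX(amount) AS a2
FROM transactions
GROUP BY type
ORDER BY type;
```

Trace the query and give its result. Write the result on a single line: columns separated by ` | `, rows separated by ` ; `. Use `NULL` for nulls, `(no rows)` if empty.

Group transactions by type.
Per group compute: COUNT(*), MAX(amount).
  debit: ids {22} → COUNT(*)=1, MAX(amount)=250
  fee: ids {10, 12} → COUNT(*)=2, MAX(amount)=-126
  refund: ids {1, 2, 6, 23} → COUNT(*)=4, MAX(amount)=213
  transfer: ids {9} → COUNT(*)=1, MAX(amount)=200

debit | 1 | 250 ; fee | 2 | -126 ; refund | 4 | 213 ; transfer | 1 | 200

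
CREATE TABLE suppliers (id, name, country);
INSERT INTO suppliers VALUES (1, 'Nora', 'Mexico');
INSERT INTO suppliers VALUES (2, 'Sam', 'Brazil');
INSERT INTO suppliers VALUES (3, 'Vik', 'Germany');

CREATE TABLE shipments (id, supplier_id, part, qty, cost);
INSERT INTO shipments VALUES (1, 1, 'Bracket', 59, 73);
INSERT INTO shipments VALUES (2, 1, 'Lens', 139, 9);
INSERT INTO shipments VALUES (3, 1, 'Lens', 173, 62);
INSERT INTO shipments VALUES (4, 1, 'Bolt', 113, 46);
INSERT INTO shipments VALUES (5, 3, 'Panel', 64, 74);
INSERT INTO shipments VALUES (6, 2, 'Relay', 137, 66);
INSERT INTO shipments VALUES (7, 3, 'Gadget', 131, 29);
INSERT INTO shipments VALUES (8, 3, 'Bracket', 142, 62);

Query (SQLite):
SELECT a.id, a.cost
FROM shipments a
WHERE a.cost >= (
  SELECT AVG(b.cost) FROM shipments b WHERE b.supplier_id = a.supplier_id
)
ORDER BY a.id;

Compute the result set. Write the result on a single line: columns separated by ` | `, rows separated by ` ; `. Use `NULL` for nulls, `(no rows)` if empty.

1 | 73 ; 3 | 62 ; 5 | 74 ; 6 | 66 ; 8 | 62

For each shipments row a, compute AVG(cost) over rows sharing a.supplier_id.
Keep row a if a.cost >= that per-group AVG.
  supplier_id=1: AVG(cost) = 47.5
  supplier_id=2: AVG(cost) = 66.0
  supplier_id=3: AVG(cost) = 55.0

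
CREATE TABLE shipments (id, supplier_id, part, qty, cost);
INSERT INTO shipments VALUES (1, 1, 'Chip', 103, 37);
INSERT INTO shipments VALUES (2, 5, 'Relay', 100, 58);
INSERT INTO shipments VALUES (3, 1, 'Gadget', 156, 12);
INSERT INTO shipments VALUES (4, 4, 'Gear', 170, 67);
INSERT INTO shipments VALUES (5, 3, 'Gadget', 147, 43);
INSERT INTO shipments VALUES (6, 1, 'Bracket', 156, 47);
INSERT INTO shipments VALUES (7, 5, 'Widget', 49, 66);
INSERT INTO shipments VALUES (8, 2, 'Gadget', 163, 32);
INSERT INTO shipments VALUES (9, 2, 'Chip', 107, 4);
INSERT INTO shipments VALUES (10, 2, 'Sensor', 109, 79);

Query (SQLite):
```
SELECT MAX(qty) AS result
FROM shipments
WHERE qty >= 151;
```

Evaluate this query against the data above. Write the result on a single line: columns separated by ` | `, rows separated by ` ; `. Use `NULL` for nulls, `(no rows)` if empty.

Rows where qty >= 151 → qty values: [156, 170, 156, 163].
MAX of non-NULL values = 170.

170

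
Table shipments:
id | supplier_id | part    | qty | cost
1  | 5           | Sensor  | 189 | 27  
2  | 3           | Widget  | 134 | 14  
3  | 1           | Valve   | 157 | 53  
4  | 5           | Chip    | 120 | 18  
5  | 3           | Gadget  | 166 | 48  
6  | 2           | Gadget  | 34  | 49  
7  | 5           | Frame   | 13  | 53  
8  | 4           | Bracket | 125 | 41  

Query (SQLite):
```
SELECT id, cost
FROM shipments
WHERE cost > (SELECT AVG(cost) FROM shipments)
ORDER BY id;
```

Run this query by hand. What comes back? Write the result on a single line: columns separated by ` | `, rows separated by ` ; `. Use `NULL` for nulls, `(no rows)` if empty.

Scalar subquery: AVG(cost) over all shipments rows = 37.875.
Keep rows where cost > that value.

3 | 53 ; 5 | 48 ; 6 | 49 ; 7 | 53 ; 8 | 41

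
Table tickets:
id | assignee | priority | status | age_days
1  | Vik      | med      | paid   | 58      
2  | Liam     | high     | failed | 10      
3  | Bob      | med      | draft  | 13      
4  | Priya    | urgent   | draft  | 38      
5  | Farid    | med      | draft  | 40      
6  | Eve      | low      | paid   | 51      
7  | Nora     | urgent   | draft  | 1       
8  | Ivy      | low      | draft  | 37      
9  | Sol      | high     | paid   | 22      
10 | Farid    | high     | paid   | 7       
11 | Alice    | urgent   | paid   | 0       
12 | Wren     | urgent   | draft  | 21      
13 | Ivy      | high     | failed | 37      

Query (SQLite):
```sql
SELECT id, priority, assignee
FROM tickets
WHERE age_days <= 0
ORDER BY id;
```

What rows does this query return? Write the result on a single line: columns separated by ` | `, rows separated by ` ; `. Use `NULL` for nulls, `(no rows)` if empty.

11 | urgent | Alice

age_days <= 0: ids {11}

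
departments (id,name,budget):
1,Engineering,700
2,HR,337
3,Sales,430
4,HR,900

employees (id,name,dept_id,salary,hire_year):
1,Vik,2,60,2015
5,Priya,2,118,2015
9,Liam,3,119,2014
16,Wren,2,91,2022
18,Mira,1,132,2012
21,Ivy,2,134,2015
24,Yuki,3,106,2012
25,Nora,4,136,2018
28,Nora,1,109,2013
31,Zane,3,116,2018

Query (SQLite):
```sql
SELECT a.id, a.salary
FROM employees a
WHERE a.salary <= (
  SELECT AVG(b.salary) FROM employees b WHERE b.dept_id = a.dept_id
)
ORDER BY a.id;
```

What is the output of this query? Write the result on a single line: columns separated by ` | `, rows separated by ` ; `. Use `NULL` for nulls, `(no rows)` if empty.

For each employees row a, compute AVG(salary) over rows sharing a.dept_id.
Keep row a if a.salary <= that per-group AVG.
  dept_id=1: AVG(salary) = 120.5
  dept_id=2: AVG(salary) = 100.75
  dept_id=3: AVG(salary) = 113.666667
  dept_id=4: AVG(salary) = 136.0

1 | 60 ; 16 | 91 ; 24 | 106 ; 25 | 136 ; 28 | 109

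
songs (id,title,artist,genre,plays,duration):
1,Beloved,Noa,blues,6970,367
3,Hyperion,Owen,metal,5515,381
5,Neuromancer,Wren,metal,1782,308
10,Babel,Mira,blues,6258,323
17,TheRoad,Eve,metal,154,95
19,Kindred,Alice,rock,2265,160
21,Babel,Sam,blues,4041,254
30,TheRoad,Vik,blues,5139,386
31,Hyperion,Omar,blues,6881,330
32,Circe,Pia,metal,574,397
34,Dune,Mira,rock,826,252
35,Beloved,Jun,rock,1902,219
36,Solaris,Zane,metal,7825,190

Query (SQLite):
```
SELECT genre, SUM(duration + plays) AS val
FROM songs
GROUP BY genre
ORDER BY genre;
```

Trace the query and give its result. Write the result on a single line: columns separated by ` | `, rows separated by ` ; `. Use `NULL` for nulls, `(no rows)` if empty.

For each row compute duration + plays.
Group by genre; take SUM of the expression per group.
  blues: ids {1, 10, 21, 30, 31} → SUM(duration + plays)=30949
  metal: ids {3, 5, 17, 32, 36} → SUM(duration + plays)=17221
  rock: ids {19, 34, 35} → SUM(duration + plays)=5624

blues | 30949 ; metal | 17221 ; rock | 5624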